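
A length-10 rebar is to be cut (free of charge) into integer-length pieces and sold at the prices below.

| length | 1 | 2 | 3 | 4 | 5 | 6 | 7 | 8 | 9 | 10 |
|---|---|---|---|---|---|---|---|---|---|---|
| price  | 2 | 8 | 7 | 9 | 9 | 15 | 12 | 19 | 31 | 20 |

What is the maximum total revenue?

Consider every possible first cut. best[k] is the best of p[i]+best[k−i] over all sellable i≤k.
best[1] = 2
best[2] = 8
best[3] = 10  (first piece 1, then best[2]=8)
best[4] = 16  (first piece 2, then best[2]=8)
best[5] = 18  (first piece 1, then best[4]=16)
best[6] = 24  (first piece 2, then best[4]=16)
best[7] = 26  (first piece 1, then best[6]=24)
best[8] = 32  (first piece 2, then best[6]=24)
best[9] = 34  (first piece 1, then best[8]=32)
best[10] = 40  (first piece 2, then best[8]=32)
One optimal cutting: 2 + 2 + 2 + 2 + 2 → ₹8 + ₹8 + ₹8 + ₹8 + ₹8 = ₹40.

40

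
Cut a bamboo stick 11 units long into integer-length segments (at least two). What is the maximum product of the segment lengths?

54

Let P[k] be the best product for length k (with at least one cut). For each first piece i, the rest contributes max(k−i, P[k−i]).
Small cases: P[2]=1, P[3]=2, P[4]=4, P[5]=6, P[6]=9.
P[7] = max(1×9, 2×6, 3×4, 4×3, 5×2, 6×1) = 12
P[8] = max(1×12, 2×9, 3×6, …, 6×2, 7×1) = 18
P[9] = max(1×18, 2×12, 3×9, …, 7×2, 8×1) = 27
P[10] = max(1×27, 2×18, 3×12, …, 8×2, 9×1) = 36
P[11] = max(1×36, 2×27, 3×18, …, 9×2, 10×1) = 54
One optimal split: 3 + 3 + 3 + 2; product 3×3×3×2 = 54.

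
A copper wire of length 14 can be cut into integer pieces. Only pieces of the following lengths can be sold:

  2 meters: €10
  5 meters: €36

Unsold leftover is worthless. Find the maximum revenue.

92

Build best[k] bottom-up: best[k] = max over allowed piece i of (p[i] + best[k−i]).
best[1] = 0
best[2] = 10
best[3] = 10
best[4] = 20  (first piece 2, then best[2]=10)
best[5] = max(10+10, 36+0) = 36
best[6] = max(10+20, 36+0) = 36
best[7] = max(10+36, 36+10) = 46
best[8] = max(10+36, 36+10) = 46
best[9] = max(10+46, 36+20) = 56
best[10] = max(10+46, 36+36) = 72
best[11] = max(10+56, 36+36) = 72
best[12] = max(10+72, 36+46) = 82
best[13] = max(10+72, 36+46) = 82
best[14] = max(10+82, 36+56) = 92
One optimal cutting: 5 + 5 + 2 + 2 → €92.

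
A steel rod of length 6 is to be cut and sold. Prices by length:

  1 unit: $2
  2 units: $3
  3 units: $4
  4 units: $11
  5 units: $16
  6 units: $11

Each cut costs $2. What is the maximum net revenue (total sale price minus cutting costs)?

Let net[k] be the best obtainable value from length k. For each k, try every first piece i and keep the best of price[i] + net[k−i] minus the 2 cut fee when i<k.
net[1] = 2
net[2] = 3
net[3] = 4
net[4] = 11
net[5] = 16
net[6] = 16  (first piece 1, then net[5]=16)
One optimal plan: pieces 5 + 1 (1 cut) → $18 − $2 = $16.

16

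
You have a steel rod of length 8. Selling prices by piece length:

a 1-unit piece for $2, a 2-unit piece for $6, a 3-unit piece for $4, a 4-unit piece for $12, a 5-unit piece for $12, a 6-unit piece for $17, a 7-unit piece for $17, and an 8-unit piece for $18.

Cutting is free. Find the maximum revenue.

Build R[k] bottom-up: R[k] = max over allowed piece i of (p[i] + R[k−i]).
R[1] = 2
R[2] = max(2+2, 6+0) = 6
R[3] = max(2+6, 6+2, 4+0) = 8
R[4] = max(2+8, 6+6, 4+2, 12+0) = 12
R[5] = max(2+12, 6+8, 4+6, 12+2, 12+0) = 14
R[6] = max(2+14, 6+12, 4+8, 12+6, 12+2, 17+0) = 18
R[7] = max(2+18, 6+14, 4+12, …, 17+2, 17+0) = 20
R[8] = max(2+20, 6+18, 4+14, …, 17+2, 18+0) = 24
One optimal cutting: 2 + 2 + 2 + 2 → $6 + $6 + $6 + $6 = $24.

24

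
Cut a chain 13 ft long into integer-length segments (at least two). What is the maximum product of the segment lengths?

108

Let f[k] be the best product for length k (with at least one cut). For each first piece i, the rest contributes max(k−i, f[k−i]).
Small cases: f[2]=1, f[3]=2, f[4]=4, f[5]=6, f[6]=9.
f[7] = max(1·9, 2·6, 3·4, 4·3, 5·2, 6·1) = 12
f[8] = max(1·12, 2·9, 3·6, …, 6·2, 7·1) = 18
f[9] = max(1·18, 2·12, 3·9, …, 7·2, 8·1) = 27
f[10] = max(1·27, 2·18, 3·12, …, 8·2, 9·1) = 36
f[11] = max(1·36, 2·27, 3·18, …, 9·2, 10·1) = 54
f[12] = max(1·54, 2·36, 3·27, …, 10·2, 11·1) = 81
f[13] = max(1·81, 2·54, 3·36, …, 11·2, 12·1) = 108
One optimal split: 3 + 3 + 3 + 2 + 2; product 3·3·3·2·2 = 108.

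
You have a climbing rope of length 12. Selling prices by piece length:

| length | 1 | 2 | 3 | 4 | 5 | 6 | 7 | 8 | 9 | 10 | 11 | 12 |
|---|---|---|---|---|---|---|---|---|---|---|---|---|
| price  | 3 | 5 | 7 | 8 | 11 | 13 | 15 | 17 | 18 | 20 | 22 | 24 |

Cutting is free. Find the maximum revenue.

36

Build best[k] bottom-up: best[k] = max over allowed piece i of (p[i] + best[k−i]).
best[1] = 3
best[2] = max(3+3, 5+0) = 6
best[3] = max(3+6, 5+3, 7+0) = 9
best[4] = max(3+9, 5+6, 7+3, 8+0) = 12
best[5] = max(3+12, 5+9, 7+6, 8+3, 11+0) = 15
best[6] = max(3+15, 5+12, 7+9, 8+6, 11+3, 13+0) = 18
best[7] = max(3+18, 5+15, 7+12, …, 13+3, 15+0) = 21
best[8] = max(3+21, 5+18, 7+15, …, 15+3, 17+0) = 24
best[9] = max(3+24, 5+21, 7+18, …, 17+3, 18+0) = 27
best[10] = max(3+27, 5+24, 7+21, …, 18+3, 20+0) = 30
best[11] = max(3+30, 5+27, 7+24, …, 20+3, 22+0) = 33
best[12] = max(3+33, 5+30, 7+27, …, 22+3, 24+0) = 36
One optimal cutting: 1 + 1 + 1 + 1 + 1 + 1 + 1 + 1 + 1 + 1 + 1 + 1 → €3 + €3 + €3 + €3 + €3 + €3 + €3 + €3 + €3 + €3 + €3 + €3 = €36.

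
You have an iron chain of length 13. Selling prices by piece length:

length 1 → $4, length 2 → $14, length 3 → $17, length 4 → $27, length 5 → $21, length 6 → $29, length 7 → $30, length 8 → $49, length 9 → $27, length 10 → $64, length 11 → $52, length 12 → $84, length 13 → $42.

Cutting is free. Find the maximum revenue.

88

Let r[k] be the best obtainable value from length k. For each k, try every first piece i and keep the best of price[i] + r[k−i].
r[1] = 4
r[2] = max(4+4, 14+0) = 14
r[3] = max(4+14, 14+4, 17+0) = 18
r[4] = max(4+18, 14+14, 17+4, 27+0) = 28
r[5] = max(4+28, 14+18, 17+14, 27+4, 21+0) = 32
r[6] = max(4+32, 14+28, 17+18, 27+14, 21+4, 29+0) = 42
r[7] = max(4+42, 14+32, 17+28, …, 29+4, 30+0) = 46
r[8] = max(4+46, 14+42, 17+32, …, 30+4, 49+0) = 56
r[9] = max(4+56, 14+46, 17+42, …, 49+4, 27+0) = 60
r[10] = max(4+60, 14+56, 17+46, …, 27+4, 64+0) = 70
r[11] = max(4+70, 14+60, 17+56, …, 64+4, 52+0) = 74
r[12] = max(4+74, 14+70, 17+60, …, 52+4, 84+0) = 84
r[13] = max(4+84, 14+74, 17+70, …, 84+4, 42+0) = 88
One optimal cutting: 2 + 2 + 2 + 2 + 2 + 2 + 1 → $14 + $14 + $14 + $14 + $14 + $14 + $4 = $88.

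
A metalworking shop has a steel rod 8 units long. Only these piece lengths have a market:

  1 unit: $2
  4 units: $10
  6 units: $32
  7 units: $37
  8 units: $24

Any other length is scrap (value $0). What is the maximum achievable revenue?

Let best[k] be the best obtainable value from length k. For each k, try every first piece i and keep the best of price[i] + best[k−i].
best[1] = 2
best[2] = 4  (first piece 1, then best[1]=2)
best[3] = 6  (first piece 1, then best[2]=4)
best[4] = max(2+6, 10+0) = 10
best[5] = max(2+10, 10+2) = 12
best[6] = max(2+12, 10+4, 32+0) = 32
best[7] = max(2+32, 10+6, 32+2, 37+0) = 37
best[8] = max(2+37, 10+10, 32+4, 37+2, 24+0) = 39
One optimal cutting: 7 + 1 → $39.

39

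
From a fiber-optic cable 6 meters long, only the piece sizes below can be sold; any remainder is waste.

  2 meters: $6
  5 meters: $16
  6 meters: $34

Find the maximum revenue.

Consider every possible first cut. best[k] is the best of p[i]+best[k−i] over all sellable i≤k.
best[1] = 0
best[2] = 6
best[3] = 6
best[4] = 12  (first piece 2, then best[2]=6)
best[5] = 16
best[6] = 34
One optimal cutting: 6 → $34.

34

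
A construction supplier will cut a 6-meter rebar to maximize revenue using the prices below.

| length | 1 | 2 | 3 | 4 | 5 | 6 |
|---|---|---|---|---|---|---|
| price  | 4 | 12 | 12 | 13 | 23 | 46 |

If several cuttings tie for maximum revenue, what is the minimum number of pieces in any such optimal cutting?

Consider every possible first cut. r[k] is the best of p[i]+r[k−i] over all sellable i≤k.
r[1] = 4
r[2] = 12
r[3] = 16  (first piece 1, then r[2]=12)
r[4] = 24  (first piece 2, then r[2]=12)
r[5] = 28  (first piece 1, then r[4]=24)
r[6] = 46
Maximum revenue is ₹46.
Now minimize piece count subject to staying optimal: for each k, pieces[k] = 1 + min over i with p[i]+r[k−i]=r[k] of pieces[k−i].
pieces[3] = 2
pieces[4] = 2
pieces[5] = 3
pieces[6] = 1

1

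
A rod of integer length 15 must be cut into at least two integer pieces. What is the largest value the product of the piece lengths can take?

243

Define P[k] = max over 1≤i<k of i · max(k−i, P[k−i]); the inner max lets the remainder stay uncut if that's better.
P[2] = 1×max(1,0) = 1×1 = 1
P[3] = 1×max(2,1) = 1×2 = 2
P[4] = 2×max(2,1) = 2×2 = 4
P[5] = 2×max(3,2) = 2×3 = 6
P[6] = 3×max(3,2) = 3×3 = 9
P[7] = 2×max(5,6) = 2×6 = 12
P[8] = 2×max(6,9) = 2×9 = 18
P[9] = 3×max(6,9) = 3×9 = 27
P[10] = 2×max(8,18) = 2×18 = 36
P[11] = 2×max(9,27) = 2×27 = 54
P[12] = 3×max(9,27) = 3×27 = 81
P[13] = 2×max(11,54) = 2×54 = 108
P[14] = 2×max(12,81) = 2×81 = 162
P[15] = 3×max(12,81) = 3×81 = 243
One optimal split: 3 + 3 + 3 + 3 + 3; product 3×3×3×3×3 = 243.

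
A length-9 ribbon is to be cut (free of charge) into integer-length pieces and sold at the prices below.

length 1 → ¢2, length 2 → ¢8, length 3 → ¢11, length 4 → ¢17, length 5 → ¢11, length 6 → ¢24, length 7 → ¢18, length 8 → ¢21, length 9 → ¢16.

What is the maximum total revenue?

36

Let R[k] be the best obtainable value from length k. For each k, try every first piece i and keep the best of price[i] + R[k−i].
R[1] = 2
R[2] = max(2+2, 8+0) = 8
R[3] = max(2+8, 8+2, 11+0) = 11
R[4] = max(2+11, 8+8, 11+2, 17+0) = 17
R[5] = max(2+17, 8+11, 11+8, 17+2, 11+0) = 19
R[6] = max(2+19, 8+17, 11+11, 17+8, 11+2, 24+0) = 25
R[7] = max(2+25, 8+19, 11+17, …, 24+2, 18+0) = 28
R[8] = max(2+28, 8+25, 11+19, …, 18+2, 21+0) = 34
R[9] = max(2+34, 8+28, 11+25, …, 21+2, 16+0) = 36
One optimal cutting: 4 + 4 + 1 → ¢17 + ¢17 + ¢2 = ¢36.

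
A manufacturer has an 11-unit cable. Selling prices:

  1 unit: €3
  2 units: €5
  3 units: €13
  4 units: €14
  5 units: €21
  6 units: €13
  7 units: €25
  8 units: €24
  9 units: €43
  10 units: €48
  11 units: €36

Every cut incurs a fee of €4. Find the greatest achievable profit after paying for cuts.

47

Let net[k] be the best obtainable value from length k. For each k, try every first piece i and keep the best of price[i] + net[k−i] minus the 4 cut fee when i<k.
net[1] = 3
net[2] = 5
net[3] = 13
net[4] = 14
net[5] = 21
net[6] = 22  (first piece 3, then net[3]=13)
net[7] = 25
net[8] = 30  (first piece 3, then net[5]=21)
net[9] = 43
net[10] = 48
net[11] = 47  (first piece 1, then net[10]=48)
One optimal plan: pieces 10 + 1 (1 cut) → €51 − €4 = €47.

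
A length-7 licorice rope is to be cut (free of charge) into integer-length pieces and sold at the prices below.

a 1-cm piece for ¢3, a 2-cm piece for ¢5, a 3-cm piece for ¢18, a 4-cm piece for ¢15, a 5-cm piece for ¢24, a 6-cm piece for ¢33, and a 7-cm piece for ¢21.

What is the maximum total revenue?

Consider every possible first cut. R[k] is the best of p[i]+R[k−i] over all sellable i≤k.
R[1] = 3
R[2] = 6  (first piece 1, then R[1]=3)
R[3] = 18
R[4] = 21  (first piece 1, then R[3]=18)
R[5] = 24  (first piece 1, then R[4]=21)
R[6] = 36  (first piece 3, then R[3]=18)
R[7] = 39  (first piece 1, then R[6]=36)
One optimal cutting: 3 + 3 + 1 → ¢18 + ¢18 + ¢3 = ¢39.

39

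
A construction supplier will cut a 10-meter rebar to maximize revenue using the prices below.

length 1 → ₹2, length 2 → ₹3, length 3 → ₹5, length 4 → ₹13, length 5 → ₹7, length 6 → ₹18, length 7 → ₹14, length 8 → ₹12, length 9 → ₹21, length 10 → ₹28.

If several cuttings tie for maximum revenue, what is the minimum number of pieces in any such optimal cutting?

2

Let r[k] be the best obtainable value from length k. For each k, try every first piece i and keep the best of price[i] + r[k−i].
r[1] = 2
r[2] = 4  (first piece 1, then r[1]=2)
r[3] = 6  (first piece 1, then r[2]=4)
r[4] = 13
r[5] = 15  (first piece 1, then r[4]=13)
r[6] = 18
r[7] = 20  (first piece 1, then r[6]=18)
r[8] = 26  (first piece 4, then r[4]=13)
r[9] = 28  (first piece 1, then r[8]=26)
r[10] = 31  (first piece 4, then r[6]=18)
Maximum revenue is ₹31.
Now minimize piece count subject to staying optimal: for each k, pieces[k] = 1 + min over i with p[i]+r[k−i]=r[k] of pieces[k−i].
pieces[7] = 2
pieces[8] = 2
pieces[9] = 3
pieces[10] = 2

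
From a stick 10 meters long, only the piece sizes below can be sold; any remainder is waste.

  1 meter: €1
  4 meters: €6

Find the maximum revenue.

Let r[k] be the best obtainable value from length k. For each k, try every first piece i and keep the best of price[i] + r[k−i].
r[1] = 1
r[2] = 2  (first piece 1, then r[1]=1)
r[3] = 3  (first piece 1, then r[2]=2)
r[4] = max(1+3, 6+0) = 6
r[5] = max(1+6, 6+1) = 7
r[6] = max(1+7, 6+2) = 8
r[7] = max(1+8, 6+3) = 9
r[8] = max(1+9, 6+6) = 12
r[9] = max(1+12, 6+7) = 13
r[10] = max(1+13, 6+8) = 14
One optimal cutting: 4 + 4 + 1 + 1 → €14.

14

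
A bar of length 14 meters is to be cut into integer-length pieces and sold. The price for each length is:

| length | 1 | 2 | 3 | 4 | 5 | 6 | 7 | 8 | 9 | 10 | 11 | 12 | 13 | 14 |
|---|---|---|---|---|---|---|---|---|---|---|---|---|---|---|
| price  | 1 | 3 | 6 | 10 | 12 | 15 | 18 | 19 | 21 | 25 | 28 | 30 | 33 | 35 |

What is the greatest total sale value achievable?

36

Let R[k] be the best obtainable value from length k. For each k, try every first piece i and keep the best of price[i] + R[k−i].
R[1] = 1
R[2] = 3
R[3] = 6
R[4] = 10
R[5] = 12
R[6] = 15
R[7] = 18
R[8] = 20  (first piece 4, then R[4]=10)
R[9] = 22  (first piece 4, then R[5]=12)
R[10] = 25  (first piece 4, then R[6]=15)
R[11] = 28  (first piece 4, then R[7]=18)
R[12] = 30  (first piece 4, then R[8]=20)
R[13] = 33  (first piece 6, then R[7]=18)
R[14] = 36  (first piece 7, then R[7]=18)
One optimal cutting: 7 + 7 → $18 + $18 = $36.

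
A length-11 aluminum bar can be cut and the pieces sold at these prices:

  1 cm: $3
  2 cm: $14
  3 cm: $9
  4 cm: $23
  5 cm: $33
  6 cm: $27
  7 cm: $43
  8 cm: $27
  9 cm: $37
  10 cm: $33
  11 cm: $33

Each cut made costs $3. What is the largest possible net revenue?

Let net[k] be the best obtainable value from length k. For each k, try every first piece i and keep the best of price[i] + net[k−i] minus the 3 cut fee when i<k.
net[1] = 3
net[2] = 14
net[3] = 14  (first piece 1, then net[2]=14)
net[4] = 25  (first piece 2, then net[2]=14)
net[5] = 33
net[6] = 36  (first piece 2, then net[4]=25)
net[7] = 44  (first piece 2, then net[5]=33)
net[8] = 47  (first piece 2, then net[6]=36)
net[9] = 55  (first piece 2, then net[7]=44)
net[10] = 63  (first piece 5, then net[5]=33)
net[11] = 66  (first piece 2, then net[9]=55)
One optimal plan: pieces 5 + 2 + 2 + 2 (3 cuts) → $75 − $9 = $66.

66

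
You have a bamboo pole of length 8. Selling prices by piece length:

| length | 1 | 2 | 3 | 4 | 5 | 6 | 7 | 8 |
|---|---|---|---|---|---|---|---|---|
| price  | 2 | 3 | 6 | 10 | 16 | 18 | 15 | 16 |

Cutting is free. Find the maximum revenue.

Consider every possible first cut. R[k] is the best of p[i]+R[k−i] over all sellable i≤k.
R[1] = 2
R[2] = 4  (first piece 1, then R[1]=2)
R[3] = 6  (first piece 1, then R[2]=4)
R[4] = 10
R[5] = 16
R[6] = 18  (first piece 1, then R[5]=16)
R[7] = 20  (first piece 1, then R[6]=18)
R[8] = 22  (first piece 1, then R[7]=20)
One optimal cutting: 5 + 1 + 1 + 1 → $16 + $2 + $2 + $2 = $22.

22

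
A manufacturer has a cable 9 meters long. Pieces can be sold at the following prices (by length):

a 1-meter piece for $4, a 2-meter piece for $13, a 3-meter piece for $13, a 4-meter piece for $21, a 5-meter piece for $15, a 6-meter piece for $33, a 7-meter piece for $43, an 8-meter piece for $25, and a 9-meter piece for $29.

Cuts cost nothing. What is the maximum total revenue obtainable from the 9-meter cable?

Build r[k] bottom-up: r[k] = max over allowed piece i of (p[i] + r[k−i]).
r[1] = 4
r[2] = 13
r[3] = 17  (first piece 1, then r[2]=13)
r[4] = 26  (first piece 2, then r[2]=13)
r[5] = 30  (first piece 1, then r[4]=26)
r[6] = 39  (first piece 2, then r[4]=26)
r[7] = 43  (first piece 1, then r[6]=39)
r[8] = 52  (first piece 2, then r[6]=39)
r[9] = 56  (first piece 1, then r[8]=52)
One optimal cutting: 2 + 2 + 2 + 2 + 1 → $13 + $13 + $13 + $13 + $4 = $56.

56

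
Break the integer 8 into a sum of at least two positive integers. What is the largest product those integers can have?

18

Fill g[k] for k=2..8: at each k try every first piece i and multiply by the better of (k−i) uncut or g[k−i].
g[2] = 1·max(1,0) = 1·1 = 1
g[3] = 1·max(2,1) = 1·2 = 2
g[4] = 2·max(2,1) = 2·2 = 4
g[5] = 2·max(3,2) = 2·3 = 6
g[6] = 3·max(3,2) = 3·3 = 9
g[7] = 2·max(5,6) = 2·6 = 12
g[8] = 2·max(6,9) = 2·9 = 18
One optimal split: 3 + 3 + 2; product 3·3·2 = 18.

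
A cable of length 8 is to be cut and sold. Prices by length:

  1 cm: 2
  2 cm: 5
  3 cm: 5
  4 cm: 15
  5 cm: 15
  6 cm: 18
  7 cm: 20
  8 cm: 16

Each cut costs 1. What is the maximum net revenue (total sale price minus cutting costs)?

29

Consider every possible first cut. net[k] is the best of p[i]+net[k−i] over all sellable i≤k, charging 1 whenever i<k.
net[1] = 2
net[2] = 5
net[3] = 6  (first piece 1, then net[2]=5)
net[4] = 15
net[5] = 16  (first piece 1, then net[4]=15)
net[6] = 19  (first piece 2, then net[4]=15)
net[7] = 20  (first piece 1, then net[6]=19)
net[8] = 29  (first piece 4, then net[4]=15)
One optimal plan: pieces 4 + 4 (1 cut) → 30 − 1 = 29.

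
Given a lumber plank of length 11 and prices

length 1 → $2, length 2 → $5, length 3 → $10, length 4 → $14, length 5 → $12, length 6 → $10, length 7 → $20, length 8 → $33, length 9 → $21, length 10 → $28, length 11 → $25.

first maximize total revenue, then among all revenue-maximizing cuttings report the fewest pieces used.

Let r[k] be the best obtainable value from length k. For each k, try every first piece i and keep the best of price[i] + r[k−i].
r[1] = 2
r[2] = max(2+2, 5+0) = 5
r[3] = max(2+5, 5+2, 10+0) = 10
r[4] = max(2+10, 5+5, 10+2, 14+0) = 14
r[5] = max(2+14, 5+10, 10+5, 14+2, 12+0) = 16
r[6] = max(2+16, 5+14, 10+10, 14+5, 12+2, 10+0) = 20
r[7] = max(2+20, 5+16, 10+14, …, 10+2, 20+0) = 24
r[8] = max(2+24, 5+20, 10+16, …, 20+2, 33+0) = 33
r[9] = max(2+33, 5+24, 10+20, …, 33+2, 21+0) = 35
r[10] = max(2+35, 5+33, 10+24, …, 21+2, 28+0) = 38
r[11] = max(2+38, 5+35, 10+33, …, 28+2, 25+0) = 43
Maximum revenue is $43.
Now minimize piece count subject to staying optimal: for each k, pieces[k] = 1 + min over i with p[i]+r[k−i]=r[k] of pieces[k−i].
pieces[8] = 1
pieces[9] = 2
pieces[10] = 2
pieces[11] = 2

2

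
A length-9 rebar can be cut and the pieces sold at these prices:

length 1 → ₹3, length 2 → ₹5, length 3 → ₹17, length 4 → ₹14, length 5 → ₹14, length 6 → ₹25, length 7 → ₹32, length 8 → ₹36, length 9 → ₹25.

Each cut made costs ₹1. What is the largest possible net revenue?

49

Let r[k] be the best obtainable value from length k. For each k, try every first piece i and keep the best of price[i] + r[k−i] minus the 1 cut fee when i<k.
r[1] = 3
r[2] = 5  (first piece 1, then r[1]=3)
r[3] = 17
r[4] = 19  (first piece 1, then r[3]=17)
r[5] = 21  (first piece 1, then r[4]=19)
r[6] = 33  (first piece 3, then r[3]=17)
r[7] = 35  (first piece 1, then r[6]=33)
r[8] = 37  (first piece 1, then r[7]=35)
r[9] = 49  (first piece 3, then r[6]=33)
One optimal plan: pieces 3 + 3 + 3 (2 cuts) → ₹51 − ₹2 = ₹49.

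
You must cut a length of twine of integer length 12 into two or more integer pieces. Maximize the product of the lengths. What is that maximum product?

Fill f[k] for k=2..12: at each k try every first piece i and multiply by the better of (k−i) uncut or f[k−i].
f[2] = 1*max(1,0) = 1*1 = 1
f[3] = 1*max(2,1) = 1*2 = 2
f[4] = 2*max(2,1) = 2*2 = 4
f[5] = 2*max(3,2) = 2*3 = 6
f[6] = 3*max(3,2) = 3*3 = 9
f[7] = 2*max(5,6) = 2*6 = 12
f[8] = 2*max(6,9) = 2*9 = 18
f[9] = 3*max(6,9) = 3*9 = 27
f[10] = 2*max(8,18) = 2*18 = 36
f[11] = 2*max(9,27) = 2*27 = 54
f[12] = 3*max(9,27) = 3*27 = 81
One optimal split: 3 + 3 + 3 + 3; product 3*3*3*3 = 81.

81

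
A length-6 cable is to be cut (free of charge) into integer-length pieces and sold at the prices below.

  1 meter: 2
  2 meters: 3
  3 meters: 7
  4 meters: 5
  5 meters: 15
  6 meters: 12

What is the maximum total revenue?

17

Let R[k] be the best obtainable value from length k. For each k, try every first piece i and keep the best of price[i] + R[k−i].
R[1] = 2
R[2] = max(2+2, 3+0) = 4
R[3] = max(2+4, 3+2, 7+0) = 7
R[4] = max(2+7, 3+4, 7+2, 5+0) = 9
R[5] = max(2+9, 3+7, 7+4, 5+2, 15+0) = 15
R[6] = max(2+15, 3+9, 7+7, 5+4, 15+2, 12+0) = 17
One optimal cutting: 5 + 1 → 15 + 2 = 17.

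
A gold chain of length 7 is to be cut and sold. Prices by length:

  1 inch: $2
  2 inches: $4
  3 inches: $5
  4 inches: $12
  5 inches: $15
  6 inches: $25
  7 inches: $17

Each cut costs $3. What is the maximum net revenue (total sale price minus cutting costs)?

24

Consider every possible first cut. r[k] is the best of p[i]+r[k−i] over all sellable i≤k, charging 3 whenever i<k.
r[1] = 2
r[2] = 4
r[3] = 5
r[4] = 12
r[5] = 15
r[6] = 25
r[7] = 24  (first piece 1, then r[6]=25)
One optimal plan: pieces 6 + 1 (1 cut) → $27 − $3 = $24.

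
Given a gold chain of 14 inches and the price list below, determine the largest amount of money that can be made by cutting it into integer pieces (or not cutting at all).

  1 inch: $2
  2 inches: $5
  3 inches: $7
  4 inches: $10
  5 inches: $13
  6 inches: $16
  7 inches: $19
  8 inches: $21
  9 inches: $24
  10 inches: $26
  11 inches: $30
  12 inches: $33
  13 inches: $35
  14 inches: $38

38

Build best[k] bottom-up: best[k] = max over allowed piece i of (p[i] + best[k−i]).
best[1] = 2
best[2] = 5
best[3] = 7  (first piece 1, then best[2]=5)
best[4] = 10  (first piece 2, then best[2]=5)
best[5] = 13
best[6] = 16
best[7] = 19
best[8] = 21  (first piece 1, then best[7]=19)
best[9] = 24  (first piece 2, then best[7]=19)
best[10] = 26  (first piece 1, then best[9]=24)
best[11] = 30
best[12] = 33
best[13] = 35  (first piece 1, then best[12]=33)
best[14] = 38  (first piece 2, then best[12]=33)
One optimal cutting: 12 + 2 → $33 + $5 = $38.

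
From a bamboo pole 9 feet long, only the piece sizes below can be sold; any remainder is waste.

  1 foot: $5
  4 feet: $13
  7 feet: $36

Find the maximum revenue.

Consider every possible first cut. best[k] is the best of p[i]+best[k−i] over all sellable i≤k.
best[1] = 5
best[2] = 10  (first piece 1, then best[1]=5)
best[3] = 15  (first piece 1, then best[2]=10)
best[4] = max(5+15, 13+0) = 20
best[5] = max(5+20, 13+5) = 25
best[6] = max(5+25, 13+10) = 30
best[7] = max(5+30, 13+15, 36+0) = 36
best[8] = max(5+36, 13+20, 36+5) = 41
best[9] = max(5+41, 13+25, 36+10) = 46
One optimal cutting: 7 + 1 + 1 → $46.

46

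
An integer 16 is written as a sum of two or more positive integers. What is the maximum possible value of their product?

Let f[k] be the best product for length k (with at least one cut). For each first piece i, the rest contributes max(k−i, f[k−i]).
f[2] = 1×max(1,0) = 1×1 = 1
f[3] = max(1×2, 2×1) = 2
f[4] = max(1×3, 2×2, 3×1) = 4
f[5] = max(1×4, 2×3, 3×2, 4×1) = 6
f[6] = max(1×6, 2×4, 3×3, 4×2, 5×1) = 9
f[7] = max(1×9, 2×6, 3×4, 4×3, 5×2, 6×1) = 12
f[8] = max(1×12, 2×9, 3×6, …, 6×2, 7×1) = 18
f[9] = max(1×18, 2×12, 3×9, …, 7×2, 8×1) = 27
f[10] = max(1×27, 2×18, 3×12, …, 8×2, 9×1) = 36
f[11] = max(1×36, 2×27, 3×18, …, 9×2, 10×1) = 54
f[12] = max(1×54, 2×36, 3×27, …, 10×2, 11×1) = 81
f[13] = max(1×81, 2×54, 3×36, …, 11×2, 12×1) = 108
f[14] = max(1×108, 2×81, 3×54, …, 12×2, 13×1) = 162
f[15] = max(1×162, 2×108, 3×81, …, 13×2, 14×1) = 243
f[16] = max(1×243, 2×162, 3×108, …, 14×2, 15×1) = 324
One optimal split: 3 + 3 + 3 + 3 + 2 + 2; product 3×3×3×3×2×2 = 324.

324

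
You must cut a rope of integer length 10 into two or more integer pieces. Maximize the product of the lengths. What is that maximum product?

Define f[k] = max over 1≤i<k of i · max(k−i, f[k−i]); the inner max lets the remainder stay uncut if that's better.
f[2] = 1×max(1,0) = 1×1 = 1
f[3] = 1×max(2,1) = 1×2 = 2
f[4] = 2×max(2,1) = 2×2 = 4
f[5] = 2×max(3,2) = 2×3 = 6
f[6] = 3×max(3,2) = 3×3 = 9
f[7] = 2×max(5,6) = 2×6 = 12
f[8] = 2×max(6,9) = 2×9 = 18
f[9] = 3×max(6,9) = 3×9 = 27
f[10] = 2×max(8,18) = 2×18 = 36
One optimal split: 3 + 3 + 2 + 2; product 3×3×2×2 = 36.

36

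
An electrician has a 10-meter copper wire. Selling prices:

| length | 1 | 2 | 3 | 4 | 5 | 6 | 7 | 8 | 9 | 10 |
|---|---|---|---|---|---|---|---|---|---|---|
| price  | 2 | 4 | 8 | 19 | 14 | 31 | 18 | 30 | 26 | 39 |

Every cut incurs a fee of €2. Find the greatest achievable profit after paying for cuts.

48

Consider every possible first cut. r[k] is the best of p[i]+r[k−i] over all sellable i≤k, charging 2 whenever i<k.
r[1] = 2
r[2] = 4
r[3] = 8
r[4] = 19
r[5] = 19  (first piece 1, then r[4]=19)
r[6] = 31
r[7] = 31  (first piece 1, then r[6]=31)
r[8] = 36  (first piece 4, then r[4]=19)
r[9] = 37  (first piece 3, then r[6]=31)
r[10] = 48  (first piece 4, then r[6]=31)
One optimal plan: pieces 6 + 4 (1 cut) → €50 − €2 = €48.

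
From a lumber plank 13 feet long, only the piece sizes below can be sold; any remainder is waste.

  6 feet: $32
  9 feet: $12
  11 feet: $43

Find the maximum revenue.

64

Consider every possible first cut. r[k] is the best of p[i]+r[k−i] over all sellable i≤k.
r[1] = 0
r[2] = 0
r[3] = 0
r[4] = 0
r[5] = 0
r[6] = 32
r[7] = 32
r[8] = 32
r[9] = max(32+0, 12+0) = 32
r[10] = max(32+0, 12+0) = 32
r[11] = max(32+0, 12+0, 43+0) = 43
r[12] = max(32+32, 12+0, 43+0) = 64
r[13] = max(32+32, 12+0, 43+0) = 64
One optimal cutting: pieces 6 + 6 with 1 foot of scrap → $64.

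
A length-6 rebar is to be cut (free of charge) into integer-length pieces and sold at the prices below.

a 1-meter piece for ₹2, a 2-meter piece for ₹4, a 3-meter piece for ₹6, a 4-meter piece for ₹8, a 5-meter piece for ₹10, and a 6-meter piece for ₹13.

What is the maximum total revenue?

Build v[k] bottom-up: v[k] = max over allowed piece i of (p[i] + v[k−i]).
v[1] = 2
v[2] = 4  (first piece 1, then v[1]=2)
v[3] = 6  (first piece 1, then v[2]=4)
v[4] = 8  (first piece 1, then v[3]=6)
v[5] = 10  (first piece 1, then v[4]=8)
v[6] = 13
Best is to sell the whole 6-meter piece uncut for ₹13.

13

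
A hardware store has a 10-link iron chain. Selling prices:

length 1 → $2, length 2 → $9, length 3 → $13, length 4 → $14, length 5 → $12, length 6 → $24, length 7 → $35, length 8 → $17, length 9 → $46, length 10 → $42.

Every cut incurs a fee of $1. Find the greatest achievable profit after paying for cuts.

Consider every possible first cut. v[k] is the best of p[i]+v[k−i] over all sellable i≤k, charging 1 whenever i<k.
v[1] = 2
v[2] = max(2+2-1, 9+0) = 9
v[3] = max(2+9-1, 9+2-1, 13+0) = 13
v[4] = max(2+13-1, 9+9-1, 13+2-1, 14+0) = 17
v[5] = max(2+17-1, 9+13-1, 13+9-1, 14+2-1, 12+0) = 21
v[6] = max(2+21-1, 9+17-1, 13+13-1, 14+9-1, 12+2-1, 24+0) = 25
v[7] = max(2+25-1, 9+21-1, 13+17-1, …, 24+2-1, 35+0) = 35
v[8] = max(2+35-1, 9+25-1, 13+21-1, …, 35+2-1, 17+0) = 36
v[9] = max(2+36-1, 9+35-1, 13+25-1, …, 17+2-1, 46+0) = 46
v[10] = max(2+46-1, 9+36-1, 13+35-1, …, 46+2-1, 42+0) = 47
One optimal plan: pieces 9 + 1 (1 cut) → $48 − $1 = $47.

47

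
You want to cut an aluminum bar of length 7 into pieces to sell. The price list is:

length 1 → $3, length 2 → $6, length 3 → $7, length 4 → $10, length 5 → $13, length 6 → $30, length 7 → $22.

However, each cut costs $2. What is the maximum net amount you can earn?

Let v[k] be the best obtainable value from length k. For each k, try every first piece i and keep the best of price[i] + v[k−i] minus the 2 cut fee when i<k.
v[1] = 3
v[2] = max(3+3-2, 6+0) = 6
v[3] = max(3+6-2, 6+3-2, 7+0) = 7
v[4] = max(3+7-2, 6+6-2, 7+3-2, 10+0) = 10
v[5] = max(3+10-2, 6+7-2, 7+6-2, 10+3-2, 13+0) = 13
v[6] = max(3+13-2, 6+10-2, 7+7-2, 10+6-2, 13+3-2, 30+0) = 30
v[7] = max(3+30-2, 6+13-2, 7+10-2, …, 30+3-2, 22+0) = 31
One optimal plan: pieces 6 + 1 (1 cut) → $33 − $2 = $31.

31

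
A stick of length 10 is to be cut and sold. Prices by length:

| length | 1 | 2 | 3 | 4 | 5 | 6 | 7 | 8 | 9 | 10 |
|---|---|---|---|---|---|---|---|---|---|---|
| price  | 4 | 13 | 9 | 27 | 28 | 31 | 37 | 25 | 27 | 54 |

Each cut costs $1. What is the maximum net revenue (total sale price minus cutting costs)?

65

Build v[k] bottom-up: v[k] = max over allowed piece i of (p[i] + v[k−i]) − 1 per cut.
v[1] = 4
v[2] = 13
v[3] = 16  (first piece 1, then v[2]=13)
v[4] = 27
v[5] = 30  (first piece 1, then v[4]=27)
v[6] = 39  (first piece 2, then v[4]=27)
v[7] = 42  (first piece 1, then v[6]=39)
v[8] = 53  (first piece 4, then v[4]=27)
v[9] = 56  (first piece 1, then v[8]=53)
v[10] = 65  (first piece 2, then v[8]=53)
One optimal plan: pieces 4 + 4 + 2 (2 cuts) → $67 − $2 = $65.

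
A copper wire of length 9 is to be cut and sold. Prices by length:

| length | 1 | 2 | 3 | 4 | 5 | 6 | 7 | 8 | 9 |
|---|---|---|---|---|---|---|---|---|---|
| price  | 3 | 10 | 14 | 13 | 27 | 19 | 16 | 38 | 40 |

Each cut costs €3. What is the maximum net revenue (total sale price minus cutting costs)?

Build v[k] bottom-up: v[k] = max over allowed piece i of (p[i] + v[k−i]) − 3 per cut.
v[1] = 3
v[2] = 10
v[3] = 14
v[4] = 17  (first piece 2, then v[2]=10)
v[5] = 27
v[6] = 27  (first piece 1, then v[5]=27)
v[7] = 34  (first piece 2, then v[5]=27)
v[8] = 38  (first piece 3, then v[5]=27)
v[9] = 41  (first piece 2, then v[7]=34)
One optimal plan: pieces 5 + 2 + 2 (2 cuts) → €47 − €6 = €41.

41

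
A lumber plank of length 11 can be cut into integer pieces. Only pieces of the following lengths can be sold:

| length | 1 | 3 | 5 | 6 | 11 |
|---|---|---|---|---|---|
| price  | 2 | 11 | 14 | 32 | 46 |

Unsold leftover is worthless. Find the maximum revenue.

Consider every possible first cut. best[k] is the best of p[i]+best[k−i] over all sellable i≤k.
best[1] = 2
best[2] = 4  (first piece 1, then best[1]=2)
best[3] = max(2+4, 11+0) = 11
best[4] = max(2+11, 11+2) = 13
best[5] = max(2+13, 11+4, 14+0) = 15
best[6] = max(2+15, 11+11, 14+2, 32+0) = 32
best[7] = max(2+32, 11+13, 14+4, 32+2) = 34
best[8] = max(2+34, 11+15, 14+11, 32+4) = 36
best[9] = max(2+36, 11+32, 14+13, 32+11) = 43
best[10] = max(2+43, 11+34, 14+15, 32+13) = 45
best[11] = max(2+45, 11+36, 14+32, 32+15, 46+0) = 47
One optimal cutting: 6 + 3 + 1 + 1 → $47.

47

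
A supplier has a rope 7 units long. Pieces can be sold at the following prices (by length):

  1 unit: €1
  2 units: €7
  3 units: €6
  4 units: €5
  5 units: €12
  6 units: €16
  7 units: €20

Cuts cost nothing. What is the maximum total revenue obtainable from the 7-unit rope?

22

Build v[k] bottom-up: v[k] = max over allowed piece i of (p[i] + v[k−i]).
v[1] = 1
v[2] = max(1+1, 7+0) = 7
v[3] = max(1+7, 7+1, 6+0) = 8
v[4] = max(1+8, 7+7, 6+1, 5+0) = 14
v[5] = max(1+14, 7+8, 6+7, 5+1, 12+0) = 15
v[6] = max(1+15, 7+14, 6+8, 5+7, 12+1, 16+0) = 21
v[7] = max(1+21, 7+15, 6+14, …, 16+1, 20+0) = 22
One optimal cutting: 2 + 2 + 2 + 1 → €7 + €7 + €7 + €1 = €22.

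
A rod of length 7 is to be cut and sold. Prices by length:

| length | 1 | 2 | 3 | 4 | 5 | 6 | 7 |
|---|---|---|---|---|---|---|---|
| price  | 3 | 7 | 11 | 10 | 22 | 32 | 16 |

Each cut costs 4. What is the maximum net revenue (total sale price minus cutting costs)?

Build r[k] bottom-up: r[k] = max over allowed piece i of (p[i] + r[k−i]) − 4 per cut.
r[1] = 3
r[2] = 7
r[3] = 11
r[4] = 10  (first piece 1, then r[3]=11)
r[5] = 22
r[6] = 32
r[7] = 31  (first piece 1, then r[6]=32)
One optimal plan: pieces 6 + 1 (1 cut) → 35 − 4 = 31.

31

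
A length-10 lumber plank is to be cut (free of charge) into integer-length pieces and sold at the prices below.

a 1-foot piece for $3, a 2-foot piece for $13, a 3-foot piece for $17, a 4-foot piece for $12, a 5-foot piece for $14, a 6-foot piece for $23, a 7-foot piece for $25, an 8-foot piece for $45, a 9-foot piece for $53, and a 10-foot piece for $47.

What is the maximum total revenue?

65

Consider every possible first cut. r[k] is the best of p[i]+r[k−i] over all sellable i≤k.
r[1] = 3
r[2] = max(3+3, 13+0) = 13
r[3] = max(3+13, 13+3, 17+0) = 17
r[4] = max(3+17, 13+13, 17+3, 12+0) = 26
r[5] = max(3+26, 13+17, 17+13, 12+3, 14+0) = 30
r[6] = max(3+30, 13+26, 17+17, 12+13, 14+3, 23+0) = 39
r[7] = max(3+39, 13+30, 17+26, …, 23+3, 25+0) = 43
r[8] = max(3+43, 13+39, 17+30, …, 25+3, 45+0) = 52
r[9] = max(3+52, 13+43, 17+39, …, 45+3, 53+0) = 56
r[10] = max(3+56, 13+52, 17+43, …, 53+3, 47+0) = 65
One optimal cutting: 2 + 2 + 2 + 2 + 2 → $13 + $13 + $13 + $13 + $13 = $65.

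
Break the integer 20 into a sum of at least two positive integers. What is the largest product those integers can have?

1458

Define m[k] = max over 1≤i<k of i · max(k−i, m[k−i]); the inner max lets the remainder stay uncut if that's better.
m[2] = 1*max(1,0) = 1*1 = 1
m[3] = 1*max(2,1) = 1*2 = 2
m[4] = 2*max(2,1) = 2*2 = 4
m[5] = 2*max(3,2) = 2*3 = 6
m[6] = 3*max(3,2) = 3*3 = 9
m[7] = 2*max(5,6) = 2*6 = 12
m[8] = 2*max(6,9) = 2*9 = 18
m[9] = 3*max(6,9) = 3*9 = 27
m[10] = 2*max(8,18) = 2*18 = 36
m[11] = 2*max(9,27) = 2*27 = 54
m[12] = 3*max(9,27) = 3*27 = 81
m[13] = 2*max(11,54) = 2*54 = 108
m[14] = 2*max(12,81) = 2*81 = 162
m[15] = 3*max(12,81) = 3*81 = 243
m[16] = 2*max(14,162) = 2*162 = 324
m[17] = 2*max(15,243) = 2*243 = 486
m[18] = 3*max(15,243) = 3*243 = 729
m[19] = 2*max(17,486) = 2*486 = 972
m[20] = 2*max(18,729) = 2*729 = 1458
One optimal split: 3 + 3 + 3 + 3 + 3 + 3 + 2; product 3*3*3*3*3*3*2 = 1458.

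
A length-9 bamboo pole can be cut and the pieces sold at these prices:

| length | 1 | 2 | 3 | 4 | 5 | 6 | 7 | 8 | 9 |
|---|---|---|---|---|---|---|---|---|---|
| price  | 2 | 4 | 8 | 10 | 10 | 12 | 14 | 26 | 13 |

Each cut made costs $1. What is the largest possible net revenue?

Consider every possible first cut. v[k] is the best of p[i]+v[k−i] over all sellable i≤k, charging 1 whenever i<k.
v[1] = 2
v[2] = max(2+2-1, 4+0) = 4
v[3] = max(2+4-1, 4+2-1, 8+0) = 8
v[4] = max(2+8-1, 4+4-1, 8+2-1, 10+0) = 10
v[5] = max(2+10-1, 4+8-1, 8+4-1, 10+2-1, 10+0) = 11
v[6] = max(2+11-1, 4+10-1, 8+8-1, 10+4-1, 10+2-1, 12+0) = 15
v[7] = max(2+15-1, 4+11-1, 8+10-1, …, 12+2-1, 14+0) = 17
v[8] = max(2+17-1, 4+15-1, 8+11-1, …, 14+2-1, 26+0) = 26
v[9] = max(2+26-1, 4+17-1, 8+15-1, …, 26+2-1, 13+0) = 27
One optimal plan: pieces 8 + 1 (1 cut) → $28 − $1 = $27.

27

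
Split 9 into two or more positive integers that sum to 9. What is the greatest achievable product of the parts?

Fill f[k] for k=2..9: at each k try every first piece i and multiply by the better of (k−i) uncut or f[k−i].
Small cases: f[2]=1, f[3]=2.
f[4] = 2×max(2,1) = 2×2 = 4
f[5] = 2×max(3,2) = 2×3 = 6
f[6] = 3×max(3,2) = 3×3 = 9
f[7] = 2×max(5,6) = 2×6 = 12
f[8] = 2×max(6,9) = 2×9 = 18
f[9] = 3×max(6,9) = 3×9 = 27
One optimal split: 3 + 3 + 3; product 3×3×3 = 27.

27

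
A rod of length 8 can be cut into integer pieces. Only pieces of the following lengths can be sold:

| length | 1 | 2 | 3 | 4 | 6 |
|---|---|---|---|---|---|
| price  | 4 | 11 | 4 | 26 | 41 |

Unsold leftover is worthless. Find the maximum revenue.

52

Let r[k] be the best obtainable value from length k. For each k, try every first piece i and keep the best of price[i] + r[k−i].
r[1] = 4
r[2] = 11
r[3] = 15  (first piece 1, then r[2]=11)
r[4] = 26
r[5] = 30  (first piece 1, then r[4]=26)
r[6] = 41
r[7] = 45  (first piece 1, then r[6]=41)
r[8] = 52  (first piece 2, then r[6]=41)
One optimal cutting: 6 + 2 → 52.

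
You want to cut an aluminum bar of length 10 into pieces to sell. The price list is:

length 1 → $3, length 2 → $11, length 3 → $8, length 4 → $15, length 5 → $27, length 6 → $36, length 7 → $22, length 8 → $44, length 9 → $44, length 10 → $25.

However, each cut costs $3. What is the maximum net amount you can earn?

Let v[k] be the best obtainable value from length k. For each k, try every first piece i and keep the best of price[i] + v[k−i] minus the 3 cut fee when i<k.
v[1] = 3
v[2] = max(3+3-3, 11+0) = 11
v[3] = max(3+11-3, 11+3-3, 8+0) = 11
v[4] = max(3+11-3, 11+11-3, 8+3-3, 15+0) = 19
v[5] = max(3+19-3, 11+11-3, 8+11-3, 15+3-3, 27+0) = 27
v[6] = max(3+27-3, 11+19-3, 8+11-3, 15+11-3, 27+3-3, 36+0) = 36
v[7] = max(3+36-3, 11+27-3, 8+19-3, …, 36+3-3, 22+0) = 36
v[8] = max(3+36-3, 11+36-3, 8+27-3, …, 22+3-3, 44+0) = 44
v[9] = max(3+44-3, 11+36-3, 8+36-3, …, 44+3-3, 44+0) = 44
v[10] = max(3+44-3, 11+44-3, 8+36-3, …, 44+3-3, 25+0) = 52
One optimal plan: pieces 6 + 2 + 2 (2 cuts) → $58 − $6 = $52.

52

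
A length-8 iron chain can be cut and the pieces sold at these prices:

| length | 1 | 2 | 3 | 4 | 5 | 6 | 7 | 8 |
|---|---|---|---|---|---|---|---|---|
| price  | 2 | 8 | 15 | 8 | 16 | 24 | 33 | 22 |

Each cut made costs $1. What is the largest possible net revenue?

36

Build r[k] bottom-up: r[k] = max over allowed piece i of (p[i] + r[k−i]) − 1 per cut.
r[1] = 2
r[2] = max(2+2-1, 8+0) = 8
r[3] = max(2+8-1, 8+2-1, 15+0) = 15
r[4] = max(2+15-1, 8+8-1, 15+2-1, 8+0) = 16
r[5] = max(2+16-1, 8+15-1, 15+8-1, 8+2-1, 16+0) = 22
r[6] = max(2+22-1, 8+16-1, 15+15-1, 8+8-1, 16+2-1, 24+0) = 29
r[7] = max(2+29-1, 8+22-1, 15+16-1, …, 24+2-1, 33+0) = 33
r[8] = max(2+33-1, 8+29-1, 15+22-1, …, 33+2-1, 22+0) = 36
One optimal plan: pieces 3 + 3 + 2 (2 cuts) → $38 − $2 = $36.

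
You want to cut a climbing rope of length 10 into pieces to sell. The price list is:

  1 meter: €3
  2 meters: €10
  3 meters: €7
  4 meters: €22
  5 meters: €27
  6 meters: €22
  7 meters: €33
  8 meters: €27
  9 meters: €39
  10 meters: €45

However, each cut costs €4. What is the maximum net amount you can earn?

Build v[k] bottom-up: v[k] = max over allowed piece i of (p[i] + v[k−i]) − 4 per cut.
v[1] = 3
v[2] = 10
v[3] = 9  (first piece 1, then v[2]=10)
v[4] = 22
v[5] = 27
v[6] = 28  (first piece 2, then v[4]=22)
v[7] = 33  (first piece 2, then v[5]=27)
v[8] = 40  (first piece 4, then v[4]=22)
v[9] = 45  (first piece 4, then v[5]=27)
v[10] = 50  (first piece 5, then v[5]=27)
One optimal plan: pieces 5 + 5 (1 cut) → €54 − €4 = €50.

50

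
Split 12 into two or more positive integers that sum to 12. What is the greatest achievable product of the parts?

81

Fill f[k] for k=2..12: at each k try every first piece i and multiply by the better of (k−i) uncut or f[k−i].
Small cases: f[2]=1, f[3]=2, f[4]=4, f[5]=6, f[6]=9, f[7]=12.
f[8] = 2·max(6,9) = 2·9 = 18
f[9] = 3·max(6,9) = 3·9 = 27
f[10] = 2·max(8,18) = 2·18 = 36
f[11] = 2·max(9,27) = 2·27 = 54
f[12] = 3·max(9,27) = 3·27 = 81
One optimal split: 3 + 3 + 3 + 3; product 3·3·3·3 = 81.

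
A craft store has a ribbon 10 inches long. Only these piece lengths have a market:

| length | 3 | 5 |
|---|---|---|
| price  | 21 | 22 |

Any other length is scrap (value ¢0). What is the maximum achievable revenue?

Build f[k] bottom-up: f[k] = max over allowed piece i of (p[i] + f[k−i]).
f[1] = 0
f[2] = 0
f[3] = 21
f[4] = 21
f[5] = max(21+0, 22+0) = 22
f[6] = max(21+21, 22+0) = 42
f[7] = max(21+21, 22+0) = 42
f[8] = max(21+22, 22+21) = 43
f[9] = max(21+42, 22+21) = 63
f[10] = max(21+42, 22+22) = 63
One optimal cutting: pieces 3 + 3 + 3 with 1 inch of scrap → ¢63.

63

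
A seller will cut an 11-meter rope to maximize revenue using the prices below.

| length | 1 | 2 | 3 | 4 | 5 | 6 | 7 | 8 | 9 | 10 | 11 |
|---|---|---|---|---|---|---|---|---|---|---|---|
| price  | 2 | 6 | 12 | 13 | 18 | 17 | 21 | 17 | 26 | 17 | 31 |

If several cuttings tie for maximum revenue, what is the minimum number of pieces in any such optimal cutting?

3

Build r[k] bottom-up: r[k] = max over allowed piece i of (p[i] + r[k−i]).
r[1] = 2
r[2] = max(2+2, 6+0) = 6
r[3] = max(2+6, 6+2, 12+0) = 12
r[4] = max(2+12, 6+6, 12+2, 13+0) = 14
r[5] = max(2+14, 6+12, 12+6, 13+2, 18+0) = 18
r[6] = max(2+18, 6+14, 12+12, 13+6, 18+2, 17+0) = 24
r[7] = max(2+24, 6+18, 12+14, …, 17+2, 21+0) = 26
r[8] = max(2+26, 6+24, 12+18, …, 21+2, 17+0) = 30
r[9] = max(2+30, 6+26, 12+24, …, 17+2, 26+0) = 36
r[10] = max(2+36, 6+30, 12+26, …, 26+2, 17+0) = 38
r[11] = max(2+38, 6+36, 12+30, …, 17+2, 31+0) = 42
Maximum revenue is €42.
Now minimize piece count subject to staying optimal: for each k, pieces[k] = 1 + min over i with p[i]+r[k−i]=r[k] of pieces[k−i].
pieces[8] = 2
pieces[9] = 3
pieces[10] = 4
pieces[11] = 3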